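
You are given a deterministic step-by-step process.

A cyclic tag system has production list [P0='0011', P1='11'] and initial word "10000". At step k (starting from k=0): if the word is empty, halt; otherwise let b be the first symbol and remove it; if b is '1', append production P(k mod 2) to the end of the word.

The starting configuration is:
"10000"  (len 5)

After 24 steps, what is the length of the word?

k=0  "10000"  (len 5)
k=1  "00000011"  (len 8)
k=2  "0000011"  (len 7)
k=3  "000011"  (len 6)
k=4  "00011"  (len 5)
k=5  "0011"  (len 4)
k=6  "011"  (len 3)
k=7  "11"  (len 2)
k=8  "111"  (len 3)
k=9  "110011"  (len 6)
k=10  "1001111"  (len 7)
k=11  "0011110011"  (len 10)
k=12  "011110011"  (len 9)
k=13  "11110011"  (len 8)
k=14  "111001111"  (len 9)
k=15  "110011110011"  (len 12)
k=16  "1001111001111"  (len 13)
k=17  "0011110011110011"  (len 16)
k=18  "011110011110011"  (len 15)
k=19  "11110011110011"  (len 14)
k=20  "111001111001111"  (len 15)
k=21  "110011110011110011"  (len 18)
k=22  "1001111001111001111"  (len 19)
k=23  "0011110011110011110011"  (len 22)
k=24  "011110011110011110011"  (len 21)

21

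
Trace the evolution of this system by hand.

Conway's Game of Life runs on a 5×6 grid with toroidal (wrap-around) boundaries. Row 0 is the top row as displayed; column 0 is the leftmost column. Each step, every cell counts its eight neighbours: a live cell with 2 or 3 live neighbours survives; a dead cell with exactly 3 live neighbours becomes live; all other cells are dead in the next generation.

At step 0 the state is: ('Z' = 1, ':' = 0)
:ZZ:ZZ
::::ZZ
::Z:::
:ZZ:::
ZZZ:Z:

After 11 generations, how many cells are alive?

3

k=0  :ZZ:ZZ
::::ZZ
::Z:::
:ZZ:::
ZZZ:Z:
k=1  ::Z:::
ZZZ:ZZ
:ZZZ::
Z:::::
::::Z:
k=2  Z:Z:Z:
Z:::ZZ
:::ZZ:
:ZZZ::
::::::
k=3  ZZ:ZZ:
ZZ::::
ZZ::::
::ZZZ:
::::::
k=4  ZZZ::Z
::::::
Z::Z:Z
:ZZZ::
:Z:::Z
k=5  :ZZ::Z
::Z:Z:
ZZ:ZZ:
:Z:Z:Z
:::ZZZ
k=6  ZZZ::Z
::::Z:
ZZ::::
:Z::::
:Z:Z:Z
k=7  :ZZZ:Z
::Z:::
ZZ::::
:Z::::
::::ZZ
k=8  ZZZZ:Z
:::Z::
ZZZ:::
:Z:::Z
:Z:ZZZ
k=9  :Z:::Z
:::ZZZ
ZZZ:::
:::Z:Z
:::Z::
k=10  Z:ZZ:Z
:::ZZZ
ZZZ:::
ZZ:ZZ:
Z:Z:::
k=11  Z:Z:::
::::::
::::::
:::Z::
::::::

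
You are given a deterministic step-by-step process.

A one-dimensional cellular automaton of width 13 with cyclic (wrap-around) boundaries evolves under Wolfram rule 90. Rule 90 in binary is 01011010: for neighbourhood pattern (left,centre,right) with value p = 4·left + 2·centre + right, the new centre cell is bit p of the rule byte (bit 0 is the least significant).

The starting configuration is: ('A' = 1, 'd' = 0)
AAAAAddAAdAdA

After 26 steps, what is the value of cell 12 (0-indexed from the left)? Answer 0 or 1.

step 0: AAAAAddAAdAdA
step 1: ddddAAAAAdddA
step 2: AddAAdddAAdAd
step 3: dAAAAAdAAAddd
step 4: AAdddAdAdAAdd
step 5: AAAdAddddAAAA
step 6: ddAddAddAAddd
step 7: dAdAAdAAAAAdd
step 8: AddAAdAdddAAd
step 9: dAAAAddAdAAAd
step 10: AAddAAAddAdAA
step 11: dAAAAdAAAddAd
step 12: AAddAdAdAAAdA
step 13: dAAAddddAdAdA
step 14: dAdAAddAddddd
step 15: AddAAAAdAdddd
step 16: dAAAddAddAddA
step 17: dAdAAAdAAdAAd
step 18: AddAdAdAAdAAA
step 19: AAAddddAAdAdd
step 20: AdAAddAAAddAA
step 21: AdAAAAAdAAAAd
step 22: ddAdddAdAddAd
step 23: dAdAdAdddAAdA
step 24: ddddddAdAAAdd
step 25: dddddAddAdAAd
step 26: ddddAdAAddAAA

1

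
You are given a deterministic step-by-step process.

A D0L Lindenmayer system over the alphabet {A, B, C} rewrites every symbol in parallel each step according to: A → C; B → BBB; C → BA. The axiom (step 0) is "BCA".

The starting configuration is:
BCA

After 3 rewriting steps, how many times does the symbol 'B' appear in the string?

40

0) BCA
1) BBBBAC
2) BBBBBBBBBBBBCBA
3) BBBBBBBBBBBBBBBBBBBBBBBBBBBBBBBBBBBBBABBBC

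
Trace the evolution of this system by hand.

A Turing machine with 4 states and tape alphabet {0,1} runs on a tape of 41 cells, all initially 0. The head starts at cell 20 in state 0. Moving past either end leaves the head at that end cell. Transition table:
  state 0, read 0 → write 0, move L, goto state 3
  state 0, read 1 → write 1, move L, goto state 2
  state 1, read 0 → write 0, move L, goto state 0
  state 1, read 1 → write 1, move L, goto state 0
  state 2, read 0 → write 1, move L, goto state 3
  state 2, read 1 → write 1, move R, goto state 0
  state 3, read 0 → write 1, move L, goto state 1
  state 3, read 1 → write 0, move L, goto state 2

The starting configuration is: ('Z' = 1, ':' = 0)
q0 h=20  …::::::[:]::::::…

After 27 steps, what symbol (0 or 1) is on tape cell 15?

0

gen 0: q0 h=20  …::::::[:]::::::…
gen 1: q3 h=19  …::::::[:]::::::…
gen 2: q1 h=18  …::::::[:]Z:::::…
gen 3: q0 h=17  …::::::[:]:Z::::…
gen 4: q3 h=16  …::::::[:]::Z:::…
gen 5: q1 h=15  …::::::[:]Z::Z::…
gen 6: q0 h=14  …::::::[:]:Z::Z:…
gen 7: q3 h=13  …::::::[:]::Z::Z…
gen 8: q1 h=12  …::::::[:]Z::Z::…
gen 9: q0 h=11  …::::::[:]:Z::Z:…
gen 10: q3 h=10  …::::::[:]::Z::Z…
gen 11: q1 h= 9  …::::::[:]Z::Z::…
gen 12: q0 h= 8  …::::::[:]:Z::Z:…
gen 13: q3 h= 7  …::::::[:]::Z::Z…
gen 14: q1 h= 6  |::::::[:]Z::Z::…
gen 15: q0 h= 5  |:::::[:]:Z::Z:…
gen 16: q3 h= 4  |::::[:]::Z::Z…
gen 17: q1 h= 3  |:::[:]Z::Z::…
gen 18: q0 h= 2  |::[:]:Z::Z:…
gen 19: q3 h= 1  |:[:]::Z::Z…
gen 20: q1 h= 0  |[:]Z::Z::…
gen 21: q0 h= 0  |[:]Z::Z::…
gen 22: q3 h= 0  |[:]Z::Z::…
gen 23: q1 h= 0  |[Z]Z::Z::…
gen 24: q0 h= 0  |[Z]Z::Z::…
gen 25: q2 h= 0  |[Z]Z::Z::…
gen 26: q0 h= 1  |Z[Z]::Z::Z…
gen 27: q2 h= 0  |[Z]Z::Z::…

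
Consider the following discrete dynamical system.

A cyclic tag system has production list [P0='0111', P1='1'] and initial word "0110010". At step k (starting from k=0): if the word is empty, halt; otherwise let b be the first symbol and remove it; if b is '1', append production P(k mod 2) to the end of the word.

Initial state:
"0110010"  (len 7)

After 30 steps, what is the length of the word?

28

[0] "0110010"  (len 7)
[1] "110010"  (len 6)
[2] "100101"  (len 6)
[3] "001010111"  (len 9)
[4] "01010111"  (len 8)
[5] "1010111"  (len 7)
[6] "0101111"  (len 7)
[7] "101111"  (len 6)
[8] "011111"  (len 6)
[9] "11111"  (len 5)
[10] "11111"  (len 5)
[11] "11110111"  (len 8)
[12] "11101111"  (len 8)
[13] "11011110111"  (len 11)
[14] "10111101111"  (len 11)
[15] "01111011110111"  (len 14)
[16] "1111011110111"  (len 13)
[17] "1110111101110111"  (len 16)
[18] "1101111011101111"  (len 16)
[19] "1011110111011110111"  (len 19)
[20] "0111101110111101111"  (len 19)
[21] "111101110111101111"  (len 18)
[22] "111011101111011111"  (len 18)
[23] "110111011110111110111"  (len 21)
[24] "101110111101111101111"  (len 21)
[25] "011101111011111011110111"  (len 24)
[26] "11101111011111011110111"  (len 23)
[27] "11011110111110111101110111"  (len 26)
[28] "10111101111101111011101111"  (len 26)
[29] "01111011111011110111011110111"  (len 29)
[30] "1111011111011110111011110111"  (len 28)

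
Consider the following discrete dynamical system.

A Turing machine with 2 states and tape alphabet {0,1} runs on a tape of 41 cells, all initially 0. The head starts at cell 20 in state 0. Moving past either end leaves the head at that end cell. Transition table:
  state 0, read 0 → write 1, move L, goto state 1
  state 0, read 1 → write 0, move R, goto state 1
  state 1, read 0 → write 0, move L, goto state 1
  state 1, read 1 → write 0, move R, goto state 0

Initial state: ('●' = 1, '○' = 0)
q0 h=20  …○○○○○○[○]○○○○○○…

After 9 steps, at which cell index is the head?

11

0) q0 h=20  …○○○○○○[○]○○○○○○…
1) q1 h=19  …○○○○○○[○]●○○○○○…
2) q1 h=18  …○○○○○○[○]○●○○○○…
3) q1 h=17  …○○○○○○[○]○○●○○○…
4) q1 h=16  …○○○○○○[○]○○○●○○…
5) q1 h=15  …○○○○○○[○]○○○○●○…
6) q1 h=14  …○○○○○○[○]○○○○○●…
7) q1 h=13  …○○○○○○[○]○○○○○○…
8) q1 h=12  …○○○○○○[○]○○○○○○…
9) q1 h=11  …○○○○○○[○]○○○○○○…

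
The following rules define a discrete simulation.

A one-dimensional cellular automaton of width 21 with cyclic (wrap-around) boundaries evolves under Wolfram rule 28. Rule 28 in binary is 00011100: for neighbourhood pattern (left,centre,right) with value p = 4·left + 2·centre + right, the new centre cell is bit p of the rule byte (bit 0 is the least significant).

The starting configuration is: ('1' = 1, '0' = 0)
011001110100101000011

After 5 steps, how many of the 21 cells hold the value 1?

11

[0] 011001110100101000011
[1] 010101000110101100010
[2] 010101100100101010011
[3] 010101010110101011010
[4] 010101010100101010011
[5] 010101010110101011010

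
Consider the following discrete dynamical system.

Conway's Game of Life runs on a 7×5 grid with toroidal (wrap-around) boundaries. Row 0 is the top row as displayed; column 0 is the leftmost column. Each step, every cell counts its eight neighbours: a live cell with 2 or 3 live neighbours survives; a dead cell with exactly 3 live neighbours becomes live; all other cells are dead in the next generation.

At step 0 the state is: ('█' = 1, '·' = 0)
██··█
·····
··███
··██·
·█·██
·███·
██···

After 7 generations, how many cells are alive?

8

[0] ██··█
·····
··███
··██·
·█·██
·███·
██···
[1] ·█··█
·██··
··█·█
██···
██··█
···█·
···█·
[2] ██·█·
·██··
··██·
··██·
·██·█
█·██·
··███
[3] █····
█···█
·····
····█
█···█
█····
·····
[4] █···█
█···█
█···█
█···█
█···█
█···█
·····
[5] █···█
·█·█·
·█·█·
·█·█·
·█·█·
█···█
·····
[6] █···█
·█·█·
██·██
██·██
·█·█·
█···█
·····
[7] █···█
·█·█·
·····
·····
·█·█·
█···█
·····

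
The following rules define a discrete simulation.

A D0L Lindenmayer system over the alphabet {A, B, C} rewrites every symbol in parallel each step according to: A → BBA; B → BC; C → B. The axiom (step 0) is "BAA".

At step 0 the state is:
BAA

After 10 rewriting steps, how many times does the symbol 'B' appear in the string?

k=0  BAA
k=1  BCBBABBA
k=2  BCBBCBCBBABCBCBBA
k=3  BCBBCBCBBCBBCBCBBABCBBCBBCBCBBA
k=4  BCBBCBCBBCBBCBCBBCBCBBCBBCBCBBABCBBCBCBBCBCBBCBBCBCBBA
k=5  BCBBCBCBBCBBCBCBBCBCBBCBBCBCBBCBBCBCBBCBCBBCBBCBCBBABCBBCBCBBCBBCBCBBCBBCBCBBCBCBBCBBCBCBBA
k=6  BCBBCBCBBCBBCBCBBCBCBBCBBCBCBBCBBCBCBBCBCBBCBBCBCBBCBCBBCB…BBCBBCBCBBCBCBBCBBCBCBBCBCBBCBBCBCBBCBBCBCBBCBCBBCBBCBCBBA  (len 151)
k=7  BCBBCBCBBCBBCBCBBCBCBBCBBCBCBBCBBCBCBBCBCBBCBBCBCBBCBCBBCB…BBCBBCBCBBCBCBBCBBCBCBBCBCBBCBBCBCBBCBBCBCBBCBCBBCBBCBCBBA  (len 248)
k=8  BCBBCBCBBCBBCBCBBCBCBBCBBCBCBBCBBCBCBBCBCBBCBBCBCBBCBCBBCB…BBCBBCBCBBCBCBBCBBCBCBBCBCBBCBBCBCBBCBBCBCBBCBCBBCBBCBCBBA  (len 405)
k=9  BCBBCBCBBCBBCBCBBCBCBBCBBCBCBBCBBCBCBBCBCBBCBBCBCBBCBCBBCB…BBCBBCBCBBCBCBBCBBCBCBBCBCBBCBBCBCBBCBBCBCBBCBCBBCBBCBCBBA  (len 659)
k=10  BCBBCBCBBCBBCBCBBCBCBBCBBCBCBBCBBCBCBBCBCBBCBBCBCBBCBCBBCB…BBCBBCBCBBCBCBBCBBCBCBBCBCBBCBBCBCBBCBBCBCBBCBCBBCBBCBCBBA  (len 1070)

661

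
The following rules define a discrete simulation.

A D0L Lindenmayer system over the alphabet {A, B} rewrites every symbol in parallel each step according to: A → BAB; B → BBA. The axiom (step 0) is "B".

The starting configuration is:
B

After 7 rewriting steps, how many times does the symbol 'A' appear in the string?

729

t=0: B
t=1: BBA
t=2: BBABBABAB
t=3: BBABBABABBBABBABABBBABABBBA
t=4: BBABBABABBBABBABABBBABABBBABBABBABABBBABBABABBBABABBBABBABBABABBBABABBBABBABBABAB
t=5: BBABBABABBBABBABABBBABABBBABBABBABABBBABBABABBBABABBBABBAB…BBBABBABBABABBBABABBBABBABBABABBBABBABABBBABBABABBBABABBBA  (len 243)
t=6: BBABBABABBBABBABABBBABABBBABBABBABABBBABBABABBBABABBBABBAB…BBBABBABBABABBBABBABABBBABABBBABBABBABABBBABABBBABBABBABAB  (len 729)
t=7: BBABBABABBBABBABABBBABABBBABBABBABABBBABBABABBBABABBBABBAB…BBBABBABBABABBBABABBBABBABBABABBBABBABABBBABBABABBBABABBBA  (len 2187)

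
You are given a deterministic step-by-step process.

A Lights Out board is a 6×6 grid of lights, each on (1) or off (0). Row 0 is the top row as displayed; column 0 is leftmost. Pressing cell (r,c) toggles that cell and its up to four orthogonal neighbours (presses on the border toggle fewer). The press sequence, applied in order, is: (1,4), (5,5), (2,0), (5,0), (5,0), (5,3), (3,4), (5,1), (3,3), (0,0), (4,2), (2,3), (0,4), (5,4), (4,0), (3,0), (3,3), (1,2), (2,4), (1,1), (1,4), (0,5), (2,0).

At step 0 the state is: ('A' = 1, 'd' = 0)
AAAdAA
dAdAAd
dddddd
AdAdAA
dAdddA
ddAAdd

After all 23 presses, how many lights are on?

19

k=0  AAAdAA
dAdAAd
dddddd
AdAdAA
dAdddA
ddAAdd
k=1  AAAddA
dAdddA
ddddAd
AdAdAA
dAdddA
ddAAdd
k=2  AAAddA
dAdddA
ddddAd
AdAdAA
dAdddd
ddAAAA
k=3  AAAddA
AAdddA
AAddAd
ddAdAA
dAdddd
ddAAAA
k=4  AAAddA
AAdddA
AAddAd
ddAdAA
AAdddd
AAAAAA
k=5  AAAddA
AAdddA
AAddAd
ddAdAA
dAdddd
ddAAAA
k=6  AAAddA
AAdddA
AAddAd
ddAdAA
dAdAdd
dddddA
k=7  AAAddA
AAdddA
AAdddd
ddAAdd
dAdAAd
dddddA
k=8  AAAddA
AAdddA
AAdddd
ddAAdd
dddAAd
AAAddA
k=9  AAAddA
AAdddA
AAdAdd
ddddAd
ddddAd
AAAddA
k=10  ddAddA
dAdddA
AAdAdd
ddddAd
ddddAd
AAAddA
k=11  ddAddA
dAdddA
AAdAdd
ddAdAd
dAAAAd
AAdddA
k=12  ddAddA
dAdAdA
AAAdAd
ddAAAd
dAAAAd
AAdddA
k=13  ddAAAd
dAdAAA
AAAdAd
ddAAAd
dAAAAd
AAdddA
k=14  ddAAAd
dAdAAA
AAAdAd
ddAAAd
dAAAdd
AAdAAd
k=15  ddAAAd
dAdAAA
AAAdAd
AdAAAd
AdAAdd
dAdAAd
k=16  ddAAAd
dAdAAA
dAAdAd
dAAAAd
ddAAdd
dAdAAd
k=17  ddAAAd
dAdAAA
dAAAAd
dAdddd
ddAddd
dAdAAd
k=18  dddAAd
ddAdAA
dAdAAd
dAdddd
ddAddd
dAdAAd
k=19  dddAAd
ddAddA
dAdddA
dAddAd
ddAddd
dAdAAd
k=20  dAdAAd
AAdddA
dddddA
dAddAd
ddAddd
dAdAAd
k=21  dAdAdd
AAdAAd
ddddAA
dAddAd
ddAddd
dAdAAd
k=22  dAdAAA
AAdAAA
ddddAA
dAddAd
ddAddd
dAdAAd
k=23  dAdAAA
dAdAAA
AAddAA
AAddAd
ddAddd
dAdAAd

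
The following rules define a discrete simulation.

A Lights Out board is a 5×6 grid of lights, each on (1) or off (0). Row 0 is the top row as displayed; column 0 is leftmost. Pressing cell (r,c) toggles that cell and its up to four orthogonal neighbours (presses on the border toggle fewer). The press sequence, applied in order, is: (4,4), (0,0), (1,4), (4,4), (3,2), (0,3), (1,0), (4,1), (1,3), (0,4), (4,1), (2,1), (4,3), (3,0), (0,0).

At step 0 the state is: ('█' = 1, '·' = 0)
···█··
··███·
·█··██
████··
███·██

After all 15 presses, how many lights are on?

k=0  ···█··
··███·
·█··██
████··
███·██
k=1  ···█··
··███·
·█··██
█████·
████··
k=2  ██·█··
█·███·
·█··██
█████·
████··
k=3  ██·██·
█·█··█
·█···█
█████·
████··
k=4  ██·██·
█·█··█
·█···█
████··
███·██
k=5  ██·██·
█·█··█
·██··█
█·····
██··██
k=6  ███···
█·██·█
·██··█
█·····
██··██
k=7  ·██···
·███·█
███··█
█·····
██··██
k=8  ·██···
·███·█
███··█
██····
··█·██
k=9  ·███··
·█··██
████·█
██····
··█·██
k=10  ·██·██
·█···█
████·█
██····
··█·██
k=11  ·██·██
·█···█
████·█
█·····
██··██
k=12  ·██·██
·····█
···█·█
██····
██··██
k=13  ·██·██
·····█
···█·█
██·█··
████·█
k=14  ·██·██
·····█
█··█·█
···█··
·███·█
k=15  █·█·██
█····█
█··█·█
···█··
·███·█

14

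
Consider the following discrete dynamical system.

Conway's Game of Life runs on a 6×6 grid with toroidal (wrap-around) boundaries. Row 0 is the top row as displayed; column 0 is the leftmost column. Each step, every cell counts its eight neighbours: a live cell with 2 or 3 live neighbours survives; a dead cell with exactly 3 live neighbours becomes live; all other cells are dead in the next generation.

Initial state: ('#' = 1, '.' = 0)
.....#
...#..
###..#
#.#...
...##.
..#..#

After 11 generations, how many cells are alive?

k=0  .....#
...#..
###..#
#.#...
...##.
..#..#
k=1  ....#.
.##.##
#.##.#
#.#.#.
.#####
...#.#
k=2  #.#...
.##...
......
......
.#....
#....#
k=3  #.#..#
.##...
......
......
#.....
#....#
k=4  ..#..#
###...
......
......
#....#
......
k=5  #.#...
###...
.#....
......
......
#....#
k=6  ..#...
#.#...
###...
......
......
##...#
k=7  ..#..#
#.##..
#.#...
.#....
#.....
##....
k=8  ..##.#
#.##.#
#.##..
##....
#.....
##...#
k=9  ...#..
#....#
...##.
#.#..#
......
.##.##
k=10  .###..
...#.#
.#.##.
...###
..###.
..###.
k=11  .#....
##....
#.....
.....#
......
......

5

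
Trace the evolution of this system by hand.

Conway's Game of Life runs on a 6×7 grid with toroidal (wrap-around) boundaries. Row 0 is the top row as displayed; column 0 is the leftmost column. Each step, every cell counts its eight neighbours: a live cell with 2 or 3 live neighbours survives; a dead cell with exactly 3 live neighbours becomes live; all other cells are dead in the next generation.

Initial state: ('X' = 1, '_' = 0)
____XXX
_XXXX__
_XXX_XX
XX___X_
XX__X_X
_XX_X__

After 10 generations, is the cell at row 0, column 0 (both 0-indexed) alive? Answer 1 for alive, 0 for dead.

gen 0: ____XXX
_XXXX__
_XXX_XX
XX___X_
XX__X_X
_XX_X__
gen 1: X______
_X_____
_____XX
___X___
___XX_X
_XX_X__
gen 2: X_X____
X_____X
_______
___X__X
____XX_
XXX_XX_
gen 3: __XX_X_
XX____X
X_____X
____XX_
XXX____
X_X_XX_
gen 4: __XX_X_
_XX__X_
_X_____
_____X_
X_X____
X___XX_
gen 5: __XX_X_
_X_XX__
_XX____
_X_____
_X__XX_
__X_XX_
gen 6: _X___X_
_X__X__
XX_X___
XX_____
_XXXXX_
_XX___X
gen 7: _X___X_
_X__X__
_______
______X
___XXXX
______X
gen 8: X____X_
_______
_______
____X_X
X___X_X
X_____X
gen 9: X______
_______
_______
X_____X
_______
_X_____
gen 10: _______
_______
_______
_______
X______
_______

0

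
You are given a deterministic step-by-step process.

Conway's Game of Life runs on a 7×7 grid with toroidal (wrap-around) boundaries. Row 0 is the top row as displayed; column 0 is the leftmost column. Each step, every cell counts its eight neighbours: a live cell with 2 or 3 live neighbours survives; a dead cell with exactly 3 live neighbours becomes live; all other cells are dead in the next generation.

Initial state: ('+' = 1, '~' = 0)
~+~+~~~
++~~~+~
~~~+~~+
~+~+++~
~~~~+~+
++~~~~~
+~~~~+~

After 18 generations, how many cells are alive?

gen 0: ~+~+~~~
++~~~+~
~~~+~~+
~+~+++~
~~~~+~+
++~~~~~
+~~~~+~
gen 1: ~++~+~~
++~~+~+
~+~+~~+
+~++~~+
~++++~+
++~~~+~
+~+~~~+
gen 2: ~~+~~~~
~~~~+~+
~~~++~~
~~~~~~+
~~~~+~~
~~~~++~
~~++~++
gen 3: ~~+~+~+
~~~~++~
~~~++~~
~~~+++~
~~~~+~~
~~~~~~+
~~++~++
gen 4: ~~+~~~+
~~~~~~~
~~~~~~~
~~~~~+~
~~~++~~
~~~++~+
+~+++~+
gen 5: +++~~++
~~~~~~~
~~~~~~~
~~~~+~~
~~~+~~~
+~~~~~+
+++~+~+
gen 6: ~~++~+~
++~~~~+
~~~~~~~
~~~~~~~
~~~~~~~
~~++~++
~~++~~~
gen 7: +~~++~+
+++~~~+
+~~~~~~
~~~~~~~
~~~~~~~
~~+++~~
~+~~~++
gen 8: ~~~++~~
~~++~+~
+~~~~~+
~~~~~~~
~~~+~~~
~~++++~
~+~~~~+
gen 9: ~~~+++~
~~++~++
~~~~~~+
~~~~~~~
~~++~~~
~~++++~
~~~~~~~
gen 10: ~~++~++
~~++~~+
~~~~~++
~~~~~~~
~~+~~~~
~~+~+~~
~~+~~~~
gen 11: ~+~~+++
+~++~~~
~~~~~++
~~~~~~~
~~~+~~~
~++~~~~
~++~++~
gen 12: ~~~~~~+
++++~~~
~~~~~~+
~~~~~~~
~~+~~~~
~+~~+~~
~~~~+~+
gen 13: ~+++~++
+++~~~+
+++~~~~
~~~~~~~
~~~~~~~
~~~+~+~
+~~~~~~
gen 14: ~~~+~+~
~~~~~+~
~~+~~~+
~+~~~~~
~~~~~~~
~~~~~~~
++~+~+~
gen 15: ~~+~~+~
~~~~+++
~~~~~~~
~~~~~~~
~~~~~~~
~~~~~~~
~~+~~~+
gen 16: ~~~++~~
~~~~+++
~~~~~+~
~~~~~~~
~~~~~~~
~~~~~~~
~~~~~~~
gen 17: ~~~++~~
~~~+~~+
~~~~+++
~~~~~~~
~~~~~~~
~~~~~~~
~~~~~~~
gen 18: ~~~++~~
~~~+~~+
~~~~+++
~~~~~+~
~~~~~~~
~~~~~~~
~~~~~~~

8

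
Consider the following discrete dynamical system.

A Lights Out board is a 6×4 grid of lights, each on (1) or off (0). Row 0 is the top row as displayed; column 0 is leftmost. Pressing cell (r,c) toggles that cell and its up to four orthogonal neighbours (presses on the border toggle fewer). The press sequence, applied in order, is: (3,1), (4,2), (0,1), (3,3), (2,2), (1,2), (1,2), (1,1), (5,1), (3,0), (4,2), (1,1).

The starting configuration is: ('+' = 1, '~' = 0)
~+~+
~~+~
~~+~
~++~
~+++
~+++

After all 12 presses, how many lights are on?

0) ~+~+
~~+~
~~+~
~++~
~+++
~+++
1) ~+~+
~~+~
~++~
+~~~
~~++
~+++
2) ~+~+
~~+~
~++~
+~+~
~+~~
~+~+
3) +~++
~++~
~++~
+~+~
~+~~
~+~+
4) +~++
~++~
~+++
+~~+
~+~+
~+~+
5) +~++
~+~~
~~~~
+~++
~+~+
~+~+
6) +~~+
~~++
~~+~
+~++
~+~+
~+~+
7) +~++
~+~~
~~~~
+~++
~+~+
~+~+
8) ++++
+~+~
~+~~
+~++
~+~+
~+~+
9) ++++
+~+~
~+~~
+~++
~~~+
+~++
10) ++++
+~+~
++~~
~+++
+~~+
+~++
11) ++++
+~+~
++~~
~+~+
+++~
+~~+
12) +~++
~+~~
+~~~
~+~+
+++~
+~~+

12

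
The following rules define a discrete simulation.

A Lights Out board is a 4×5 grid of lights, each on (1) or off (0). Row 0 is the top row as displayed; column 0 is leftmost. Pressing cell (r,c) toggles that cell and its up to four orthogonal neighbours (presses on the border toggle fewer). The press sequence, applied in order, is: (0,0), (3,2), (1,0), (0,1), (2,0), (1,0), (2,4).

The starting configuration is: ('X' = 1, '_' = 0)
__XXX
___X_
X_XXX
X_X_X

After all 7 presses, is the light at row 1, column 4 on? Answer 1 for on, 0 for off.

0) __XXX
___X_
X_XXX
X_X_X
1) XXXXX
X__X_
X_XXX
X_X_X
2) XXXXX
X__X_
X__XX
XX_XX
3) _XXXX
_X_X_
___XX
XX_XX
4) X__XX
___X_
___XX
XX_XX
5) X__XX
X__X_
XX_XX
_X_XX
6) ___XX
_X_X_
_X_XX
_X_XX
7) ___XX
_X_XX
_X___
_X_X_

1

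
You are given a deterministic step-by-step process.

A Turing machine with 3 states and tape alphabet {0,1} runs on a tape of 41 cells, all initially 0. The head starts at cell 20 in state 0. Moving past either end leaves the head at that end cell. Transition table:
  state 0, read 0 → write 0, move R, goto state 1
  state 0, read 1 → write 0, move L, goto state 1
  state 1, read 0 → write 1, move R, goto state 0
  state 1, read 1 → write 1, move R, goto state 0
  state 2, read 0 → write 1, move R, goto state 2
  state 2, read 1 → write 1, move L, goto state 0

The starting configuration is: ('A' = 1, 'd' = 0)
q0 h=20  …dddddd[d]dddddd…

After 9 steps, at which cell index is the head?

29

t=0: q0 h=20  …dddddd[d]dddddd…
t=1: q1 h=21  …dddddd[d]dddddd…
t=2: q0 h=22  …dddddA[d]dddddd…
t=3: q1 h=23  …ddddAd[d]dddddd…
t=4: q0 h=24  …dddAdA[d]dddddd…
t=5: q1 h=25  …ddAdAd[d]dddddd…
t=6: q0 h=26  …dAdAdA[d]dddddd…
t=7: q1 h=27  …AdAdAd[d]dddddd…
t=8: q0 h=28  …dAdAdA[d]dddddd…
t=9: q1 h=29  …AdAdAd[d]dddddd…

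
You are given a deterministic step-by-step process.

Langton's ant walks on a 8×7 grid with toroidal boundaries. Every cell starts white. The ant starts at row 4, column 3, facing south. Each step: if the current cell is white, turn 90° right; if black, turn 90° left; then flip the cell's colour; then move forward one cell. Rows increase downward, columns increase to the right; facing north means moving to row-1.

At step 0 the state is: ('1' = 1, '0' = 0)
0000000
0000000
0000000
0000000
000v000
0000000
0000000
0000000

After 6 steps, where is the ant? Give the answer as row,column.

5,4

t=0: 0000000
0000000
0000000
0000000
000v000
0000000
0000000
0000000
t=1: 0000000
0000000
0000000
0000000
00<1000
0000000
0000000
0000000
t=2: 0000000
0000000
0000000
00^0000
0011000
0000000
0000000
0000000
t=3: 0000000
0000000
0000000
001>000
0011000
0000000
0000000
0000000
t=4: 0000000
0000000
0000000
0011000
001v000
0000000
0000000
0000000
t=5: 0000000
0000000
0000000
0011000
0010>00
0000000
0000000
0000000
t=6: 0000000
0000000
0000000
0011000
0010100
0000v00
0000000
0000000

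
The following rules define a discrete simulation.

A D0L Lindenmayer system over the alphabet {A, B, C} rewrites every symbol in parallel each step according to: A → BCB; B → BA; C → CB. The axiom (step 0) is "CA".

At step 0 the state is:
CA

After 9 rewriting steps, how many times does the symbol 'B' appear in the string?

gen 0: CA
gen 1: CBBCB
gen 2: CBBABACBBA
gen 3: CBBABABCBBABCBCBBABABCB
gen 4: CBBABABCBBABCBBACBBABABCBBACBBACBBABABCBBABCBBACBBA
gen 5: CBBABABCBBABCBBACBBABABCBBACBBABABCBCBBABABCBBABCBBACBBABABCBCBBABABCBCBBABABCBBABCBBACBBABABCBBACBBABABCBCBBABABCB
gen 6: CBBABABCBBABCBBACBBABABCBBACBBABABCBCBBABABCBBABCBBACBBABA…CBBABCBBACBBABABCBCBBABABCBBABCBBACBBACBBABABCBBABCBBACBBA  (len 258)
gen 7: CBBABABCBBABCBBACBBABABCBBACBBABABCBCBBABABCBBABCBBACBBABA…ABCBCBBABABCBCBBABABCBBABCBBACBBABABCBBACBBABABCBCBBABABCB  (len 580)
gen 8: CBBABABCBBABCBBACBBABABCBBACBBABABCBCBBABABCBBABCBBACBBABA…CBBABCBBACBBABABCBCBBABABCBBABCBBACBBACBBABABCBBABCBBACBBA  (len 1303)
gen 9: CBBABABCBBABCBBACBBABABCBBACBBABABCBCBBABABCBBABCBBACBBABA…ABCBCBBABABCBCBBABABCBBABCBBACBBABABCBBACBBABABCBCBBABABCB  (len 2928)

1625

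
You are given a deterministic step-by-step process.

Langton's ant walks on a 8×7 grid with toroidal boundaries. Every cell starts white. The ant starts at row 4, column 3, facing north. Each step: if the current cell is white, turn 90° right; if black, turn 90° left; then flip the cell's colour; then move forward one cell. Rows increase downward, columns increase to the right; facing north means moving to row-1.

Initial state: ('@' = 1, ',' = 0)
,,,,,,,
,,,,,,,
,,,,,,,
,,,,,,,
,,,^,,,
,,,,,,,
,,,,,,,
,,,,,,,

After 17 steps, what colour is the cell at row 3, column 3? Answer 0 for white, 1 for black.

1

k=0  ,,,,,,,
,,,,,,,
,,,,,,,
,,,,,,,
,,,^,,,
,,,,,,,
,,,,,,,
,,,,,,,
k=1  ,,,,,,,
,,,,,,,
,,,,,,,
,,,,,,,
,,,@>,,
,,,,,,,
,,,,,,,
,,,,,,,
k=2  ,,,,,,,
,,,,,,,
,,,,,,,
,,,,,,,
,,,@@,,
,,,,v,,
,,,,,,,
,,,,,,,
k=3  ,,,,,,,
,,,,,,,
,,,,,,,
,,,,,,,
,,,@@,,
,,,<@,,
,,,,,,,
,,,,,,,
k=4  ,,,,,,,
,,,,,,,
,,,,,,,
,,,,,,,
,,,^@,,
,,,@@,,
,,,,,,,
,,,,,,,
k=5  ,,,,,,,
,,,,,,,
,,,,,,,
,,,,,,,
,,<,@,,
,,,@@,,
,,,,,,,
,,,,,,,
k=6  ,,,,,,,
,,,,,,,
,,,,,,,
,,^,,,,
,,@,@,,
,,,@@,,
,,,,,,,
,,,,,,,
k=7  ,,,,,,,
,,,,,,,
,,,,,,,
,,@>,,,
,,@,@,,
,,,@@,,
,,,,,,,
,,,,,,,
k=8  ,,,,,,,
,,,,,,,
,,,,,,,
,,@@,,,
,,@v@,,
,,,@@,,
,,,,,,,
,,,,,,,
k=9  ,,,,,,,
,,,,,,,
,,,,,,,
,,@@,,,
,,<@@,,
,,,@@,,
,,,,,,,
,,,,,,,
k=10  ,,,,,,,
,,,,,,,
,,,,,,,
,,@@,,,
,,,@@,,
,,v@@,,
,,,,,,,
,,,,,,,
k=11  ,,,,,,,
,,,,,,,
,,,,,,,
,,@@,,,
,,,@@,,
,<@@@,,
,,,,,,,
,,,,,,,
k=12  ,,,,,,,
,,,,,,,
,,,,,,,
,,@@,,,
,^,@@,,
,@@@@,,
,,,,,,,
,,,,,,,
k=13  ,,,,,,,
,,,,,,,
,,,,,,,
,,@@,,,
,@>@@,,
,@@@@,,
,,,,,,,
,,,,,,,
k=14  ,,,,,,,
,,,,,,,
,,,,,,,
,,@@,,,
,@@@@,,
,@v@@,,
,,,,,,,
,,,,,,,
k=15  ,,,,,,,
,,,,,,,
,,,,,,,
,,@@,,,
,@@@@,,
,@,>@,,
,,,,,,,
,,,,,,,
k=16  ,,,,,,,
,,,,,,,
,,,,,,,
,,@@,,,
,@@^@,,
,@,,@,,
,,,,,,,
,,,,,,,
k=17  ,,,,,,,
,,,,,,,
,,,,,,,
,,@@,,,
,@<,@,,
,@,,@,,
,,,,,,,
,,,,,,,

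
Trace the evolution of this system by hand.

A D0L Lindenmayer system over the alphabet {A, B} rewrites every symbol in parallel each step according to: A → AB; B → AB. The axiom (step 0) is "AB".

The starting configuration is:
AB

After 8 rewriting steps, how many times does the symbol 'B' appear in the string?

256

t=0: AB
t=1: ABAB
t=2: ABABABAB
t=3: ABABABABABABABAB
t=4: ABABABABABABABABABABABABABABABAB
t=5: ABABABABABABABABABABABABABABABABABABABABABABABABABABABABABABABAB
t=6: ABABABABABABABABABABABABABABABABABABABABABABABABABABABABAB…ABABABABABABABABABABABABABABABABABABABABABABABABABABABABAB  (len 128)
t=7: ABABABABABABABABABABABABABABABABABABABABABABABABABABABABAB…ABABABABABABABABABABABABABABABABABABABABABABABABABABABABAB  (len 256)
t=8: ABABABABABABABABABABABABABABABABABABABABABABABABABABABABAB…ABABABABABABABABABABABABABABABABABABABABABABABABABABABABAB  (len 512)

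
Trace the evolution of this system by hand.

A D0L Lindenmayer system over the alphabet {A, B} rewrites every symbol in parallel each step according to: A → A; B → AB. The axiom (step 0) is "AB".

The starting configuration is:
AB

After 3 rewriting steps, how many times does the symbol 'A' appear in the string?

[0] AB
[1] AAB
[2] AAAB
[3] AAAAB

4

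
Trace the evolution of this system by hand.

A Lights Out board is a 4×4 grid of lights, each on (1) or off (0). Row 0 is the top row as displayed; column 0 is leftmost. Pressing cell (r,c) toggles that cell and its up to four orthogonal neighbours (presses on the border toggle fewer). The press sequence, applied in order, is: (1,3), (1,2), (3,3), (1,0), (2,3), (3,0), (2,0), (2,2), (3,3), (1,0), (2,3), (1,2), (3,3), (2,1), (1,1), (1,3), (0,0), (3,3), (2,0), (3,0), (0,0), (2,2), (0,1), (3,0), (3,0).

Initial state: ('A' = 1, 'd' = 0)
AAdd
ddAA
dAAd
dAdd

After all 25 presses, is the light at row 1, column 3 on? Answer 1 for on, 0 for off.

gen 0: AAdd
ddAA
dAAd
dAdd
gen 1: AAdA
dddd
dAAA
dAdd
gen 2: AAAA
dAAA
dAdA
dAdd
gen 3: AAAA
dAAA
dAdd
dAAA
gen 4: dAAA
AdAA
AAdd
dAAA
gen 5: dAAA
AdAd
AAAA
dAAd
gen 6: dAAA
AdAd
dAAA
AdAd
gen 7: dAAA
ddAd
AdAA
ddAd
gen 8: dAAA
dddd
AAdd
dddd
gen 9: dAAA
dddd
AAdA
ddAA
gen 10: AAAA
AAdd
dAdA
ddAA
gen 11: AAAA
AAdA
dAAd
ddAd
gen 12: AAdA
AdAd
dAdd
ddAd
gen 13: AAdA
AdAd
dAdA
dddA
gen 14: AAdA
AAAd
AdAA
dAdA
gen 15: AddA
dddd
AAAA
dAdA
gen 16: Addd
ddAA
AAAd
dAdA
gen 17: dAdd
AdAA
AAAd
dAdA
gen 18: dAdd
AdAA
AAAA
dAAd
gen 19: dAdd
ddAA
ddAA
AAAd
gen 20: dAdd
ddAA
AdAA
ddAd
gen 21: Addd
AdAA
AdAA
ddAd
gen 22: Addd
AddA
AAdd
dddd
gen 23: dAAd
AAdA
AAdd
dddd
gen 24: dAAd
AAdA
dAdd
AAdd
gen 25: dAAd
AAdA
AAdd
dddd

1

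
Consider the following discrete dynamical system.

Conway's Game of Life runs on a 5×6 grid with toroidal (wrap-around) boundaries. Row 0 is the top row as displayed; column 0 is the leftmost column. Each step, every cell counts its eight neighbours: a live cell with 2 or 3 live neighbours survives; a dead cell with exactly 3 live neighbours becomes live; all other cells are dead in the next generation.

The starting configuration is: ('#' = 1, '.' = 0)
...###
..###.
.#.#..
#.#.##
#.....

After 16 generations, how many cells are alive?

11

0) ...###
..###.
.#.#..
#.#.##
#.....
1) ..#..#
.....#
##....
#.####
##....
2) .#...#
.#...#
.###..
..###.
......
3) ......
.#..#.
##....
.#..#.
..###.
4) ..#.#.
##....
###..#
##..##
..###.
5) ..#.##
...#..
..#.#.
......
#.#...
6) .##.##
..#..#
...#..
.#.#..
.#.#.#
7) .#...#
###..#
...##.
#..#..
.#.#.#
8) .....#
.###.#
...##.
#..#.#
.#...#
9) .#...#
#.##.#
.#....
#.##.#
.....#
10) .##..#
..#.##
......
###.##
.##..#
11) .....#
######
..#...
..####
......
12) .###.#
######
......
..###.
...#.#
13) ......
.....#
#.....
..###.
##...#
14) .....#
......
...###
..###.
######
15) .###.#
.....#
..#..#
......
##....
16) .##.##
.#.#.#
......
##....
##....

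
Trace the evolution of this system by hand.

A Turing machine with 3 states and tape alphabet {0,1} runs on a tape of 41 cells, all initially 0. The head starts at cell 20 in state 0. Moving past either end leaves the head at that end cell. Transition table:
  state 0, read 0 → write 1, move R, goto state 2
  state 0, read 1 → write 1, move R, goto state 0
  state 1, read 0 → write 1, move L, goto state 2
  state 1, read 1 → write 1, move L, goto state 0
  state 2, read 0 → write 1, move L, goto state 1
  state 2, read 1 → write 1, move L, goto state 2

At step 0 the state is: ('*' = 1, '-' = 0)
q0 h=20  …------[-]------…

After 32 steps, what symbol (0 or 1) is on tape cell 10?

0) q0 h=20  …------[-]------…
1) q2 h=21  …-----*[-]------…
2) q1 h=20  …------[*]*-----…
3) q0 h=19  …------[-]**----…
4) q2 h=20  …-----*[*]*-----…
5) q2 h=19  …------[*]**----…
6) q2 h=18  …------[-]***---…
7) q1 h=17  …------[-]****--…
8) q2 h=16  …------[-]*****-…
9) q1 h=15  …------[-]******…
10) q2 h=14  …------[-]******…
11) q1 h=13  …------[-]******…
12) q2 h=12  …------[-]******…
13) q1 h=11  …------[-]******…
14) q2 h=10  …------[-]******…
15) q1 h= 9  …------[-]******…
16) q2 h= 8  …------[-]******…
17) q1 h= 7  …------[-]******…
18) q2 h= 6  |------[-]******…
19) q1 h= 5  |-----[-]******…
20) q2 h= 4  |----[-]******…
21) q1 h= 3  |---[-]******…
22) q2 h= 2  |--[-]******…
23) q1 h= 1  |-[-]******…
24) q2 h= 0  |[-]******…
25) q1 h= 0  |[*]******…
26) q0 h= 0  |[*]******…
27) q0 h= 1  |*[*]******…
28) q0 h= 2  |**[*]******…
29) q0 h= 3  |***[*]******…
30) q0 h= 4  |****[*]******…
31) q0 h= 5  |*****[*]******…
32) q0 h= 6  |******[*]******…

1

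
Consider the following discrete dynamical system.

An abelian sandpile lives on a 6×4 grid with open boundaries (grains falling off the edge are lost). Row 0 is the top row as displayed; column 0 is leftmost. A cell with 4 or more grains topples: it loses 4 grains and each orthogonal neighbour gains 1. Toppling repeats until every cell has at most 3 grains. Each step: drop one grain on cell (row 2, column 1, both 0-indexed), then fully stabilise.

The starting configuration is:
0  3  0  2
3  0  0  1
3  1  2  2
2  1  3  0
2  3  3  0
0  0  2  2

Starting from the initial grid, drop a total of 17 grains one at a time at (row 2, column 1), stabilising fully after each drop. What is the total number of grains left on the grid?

gen 0: 0  3  0  2
3  0  0  1
3  1  2  2
2  1  3  0
2  3  3  0
0  0  2  2
gen 1: 0  3  0  2
3  0  0  1
3  2  2  2
2  1  3  0
2  3  3  0
0  0  2  2
gen 2: 0  3  0  2
3  0  0  1
3  3  2  2
2  1  3  0
2  3  3  0
0  0  2  2
gen 3: 1  3  0  2
0  2  0  1
1  1  3  2
3  2  3  0
2  3  3  0
0  0  2  2
gen 4: 1  3  0  2
0  2  0  1
1  2  3  2
3  2  3  0
2  3  3  0
0  0  2  2
gen 5: 1  3  0  2
0  2  0  1
1  3  3  2
3  2  3  0
2  3  3  0
0  0  2  2
gen 6: 1  3  0  2
0  3  1  1
3  2  1  3
1  2  2  1
0  2  1  1
1  1  3  2
gen 7: 1  3  0  2
0  3  1  1
3  3  1  3
1  2  2  1
0  2  1  1
1  1  3  2
gen 8: 2  0  1  2
2  1  2  1
0  2  2  3
2  3  2  1
0  2  1  1
1  1  3  2
gen 9: 2  0  1  2
2  1  2  1
0  3  2  3
2  3  2  1
0  2  1  1
1  1  3  2
gen 10: 2  0  1  2
2  2  2  1
1  1  3  3
3  0  3  1
0  3  1  1
1  1  3  2
gen 11: 2  0  1  2
2  2  2  1
1  2  3  3
3  0  3  1
0  3  1  1
1  1  3  2
gen 12: 2  0  1  2
2  2  2  1
1  3  3  3
3  0  3  1
0  3  1  1
1  1  3  2
gen 13: 2  0  1  2
2  3  3  2
2  1  2  0
3  2  0  3
0  3  2  1
1  1  3  2
gen 14: 2  0  1  2
2  3  3  2
2  2  2  0
3  2  0  3
0  3  2  1
1  1  3  2
gen 15: 2  0  1  2
2  3  3  2
2  3  2  0
3  2  0  3
0  3  2  1
1  1  3  2
gen 16: 2  1  2  2
3  1  1  3
3  2  0  1
3  3  1  3
0  3  2  1
1  1  3  2
gen 17: 2  1  2  2
3  1  1  3
3  3  0  1
3  3  1  3
0  3  2  1
1  1  3  2

45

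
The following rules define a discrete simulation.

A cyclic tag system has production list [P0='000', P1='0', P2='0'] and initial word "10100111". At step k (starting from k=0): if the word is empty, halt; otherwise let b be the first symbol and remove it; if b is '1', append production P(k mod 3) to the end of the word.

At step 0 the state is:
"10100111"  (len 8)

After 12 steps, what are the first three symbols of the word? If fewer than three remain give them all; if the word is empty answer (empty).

000

0) "10100111"  (len 8)
1) "0100111000"  (len 10)
2) "100111000"  (len 9)
3) "001110000"  (len 9)
4) "01110000"  (len 8)
5) "1110000"  (len 7)
6) "1100000"  (len 7)
7) "100000000"  (len 9)
8) "000000000"  (len 9)
9) "00000000"  (len 8)
10) "0000000"  (len 7)
11) "000000"  (len 6)
12) "00000"  (len 5)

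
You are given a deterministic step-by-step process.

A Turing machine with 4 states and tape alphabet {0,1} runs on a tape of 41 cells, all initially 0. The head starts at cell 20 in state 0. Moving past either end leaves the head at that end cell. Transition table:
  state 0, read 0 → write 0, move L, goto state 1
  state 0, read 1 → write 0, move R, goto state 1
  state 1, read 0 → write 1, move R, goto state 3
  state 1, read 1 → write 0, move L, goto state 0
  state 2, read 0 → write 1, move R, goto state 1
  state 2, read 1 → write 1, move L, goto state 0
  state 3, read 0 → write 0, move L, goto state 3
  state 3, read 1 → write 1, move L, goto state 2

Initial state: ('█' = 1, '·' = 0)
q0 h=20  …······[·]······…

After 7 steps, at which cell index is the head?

19

step 0: q0 h=20  …······[·]······…
step 1: q1 h=19  …······[·]······…
step 2: q3 h=20  …·····█[·]······…
step 3: q3 h=19  …······[█]······…
step 4: q2 h=18  …······[·]█·····…
step 5: q1 h=19  …·····█[█]······…
step 6: q0 h=18  …······[█]······…
step 7: q1 h=19  …······[·]······…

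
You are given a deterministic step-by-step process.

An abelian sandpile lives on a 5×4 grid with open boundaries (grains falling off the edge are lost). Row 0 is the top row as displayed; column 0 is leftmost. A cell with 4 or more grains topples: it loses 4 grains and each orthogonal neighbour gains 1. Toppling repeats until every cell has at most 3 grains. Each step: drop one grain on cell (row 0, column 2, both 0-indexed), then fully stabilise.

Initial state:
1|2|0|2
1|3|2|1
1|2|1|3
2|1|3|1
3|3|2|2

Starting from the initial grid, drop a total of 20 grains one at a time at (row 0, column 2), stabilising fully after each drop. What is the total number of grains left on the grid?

42

k=0  1|2|0|2
1|3|2|1
1|2|1|3
2|1|3|1
3|3|2|2
k=1  1|2|1|2
1|3|2|1
1|2|1|3
2|1|3|1
3|3|2|2
k=2  1|2|2|2
1|3|2|1
1|2|1|3
2|1|3|1
3|3|2|2
k=3  1|2|3|2
1|3|2|1
1|2|1|3
2|1|3|1
3|3|2|2
k=4  1|3|0|3
1|3|3|1
1|2|1|3
2|1|3|1
3|3|2|2
k=5  1|3|1|3
1|3|3|1
1|2|1|3
2|1|3|1
3|3|2|2
k=6  1|3|2|3
1|3|3|1
1|2|1|3
2|1|3|1
3|3|2|2
k=7  1|3|3|3
1|3|3|1
1|2|1|3
2|1|3|1
3|3|2|2
k=8  2|1|3|0
2|1|1|3
1|3|2|3
2|1|3|1
3|3|2|2
k=9  2|2|0|1
2|1|2|3
1|3|2|3
2|1|3|1
3|3|2|2
k=10  2|2|1|1
2|1|2|3
1|3|2|3
2|1|3|1
3|3|2|2
k=11  2|2|2|1
2|1|2|3
1|3|2|3
2|1|3|1
3|3|2|2
k=12  2|2|3|1
2|1|2|3
1|3|2|3
2|1|3|1
3|3|2|2
k=13  2|3|0|2
2|1|3|3
1|3|2|3
2|1|3|1
3|3|2|2
k=14  2|3|1|2
2|1|3|3
1|3|2|3
2|1|3|1
3|3|2|2
k=15  2|3|2|2
2|1|3|3
1|3|2|3
2|1|3|1
3|3|2|2
k=16  2|3|3|2
2|1|3|3
1|3|2|3
2|1|3|1
3|3|2|2
k=17  3|1|3|0
3|0|3|2
2|1|2|1
2|3|0|3
3|3|3|2
k=18  3|2|1|1
3|1|0|3
2|1|3|1
2|3|0|3
3|3|3|2
k=19  3|2|2|1
3|1|0|3
2|1|3|1
2|3|0|3
3|3|3|2
k=20  3|2|3|1
3|1|0|3
2|1|3|1
2|3|0|3
3|3|3|2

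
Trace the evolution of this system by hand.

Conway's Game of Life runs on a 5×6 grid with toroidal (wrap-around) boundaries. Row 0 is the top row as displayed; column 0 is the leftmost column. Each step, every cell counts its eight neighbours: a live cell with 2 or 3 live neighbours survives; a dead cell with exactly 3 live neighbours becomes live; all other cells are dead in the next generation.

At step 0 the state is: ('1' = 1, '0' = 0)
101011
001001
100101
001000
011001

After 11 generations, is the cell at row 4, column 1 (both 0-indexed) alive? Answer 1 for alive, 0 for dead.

1

gen 0: 101011
001001
100101
001000
011001
gen 1: 001010
001000
111111
001111
001011
gen 2: 011011
100000
100000
000000
011000
gen 3: 001101
100000
000000
010000
111100
gen 4: 000111
000000
000000
110000
100110
gen 5: 000101
000010
000000
110001
111100
gen 6: 110101
000010
100001
000001
000100
gen 7: 101101
010010
100011
100011
001001
gen 8: 101101
011000
010100
010100
001000
gen 9: 100100
000010
110100
010100
100010
gen 10: 000110
111111
110110
010111
111111
gen 11: 000000
000000
000000
000000
010000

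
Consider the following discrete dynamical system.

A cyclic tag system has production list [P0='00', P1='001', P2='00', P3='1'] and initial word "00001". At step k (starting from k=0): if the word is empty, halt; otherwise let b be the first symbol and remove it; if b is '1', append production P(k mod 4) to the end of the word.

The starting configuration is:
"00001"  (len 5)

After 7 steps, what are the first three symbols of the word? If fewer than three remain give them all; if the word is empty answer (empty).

t=0: "00001"  (len 5)
t=1: "0001"  (len 4)
t=2: "001"  (len 3)
t=3: "01"  (len 2)
t=4: "1"  (len 1)
t=5: "00"  (len 2)
t=6: "0"  (len 1)
t=7: (halted — word empty)

(empty)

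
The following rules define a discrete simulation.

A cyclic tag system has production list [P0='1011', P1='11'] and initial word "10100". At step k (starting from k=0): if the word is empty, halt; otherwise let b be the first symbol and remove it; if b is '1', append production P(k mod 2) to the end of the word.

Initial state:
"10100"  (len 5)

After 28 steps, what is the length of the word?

37

step 0: "10100"  (len 5)
step 1: "01001011"  (len 8)
step 2: "1001011"  (len 7)
step 3: "0010111011"  (len 10)
step 4: "010111011"  (len 9)
step 5: "10111011"  (len 8)
step 6: "011101111"  (len 9)
step 7: "11101111"  (len 8)
step 8: "110111111"  (len 9)
step 9: "101111111011"  (len 12)
step 10: "0111111101111"  (len 13)
step 11: "111111101111"  (len 12)
step 12: "1111110111111"  (len 13)
step 13: "1111101111111011"  (len 16)
step 14: "11110111111101111"  (len 17)
step 15: "11101111111011111011"  (len 20)
step 16: "110111111101111101111"  (len 21)
step 17: "101111111011111011111011"  (len 24)
step 18: "0111111101111101111101111"  (len 25)
step 19: "111111101111101111101111"  (len 24)
step 20: "1111110111110111110111111"  (len 25)
step 21: "1111101111101111101111111011"  (len 28)
step 22: "11110111110111110111111101111"  (len 29)
step 23: "11101111101111101111111011111011"  (len 32)
step 24: "110111110111110111111101111101111"  (len 33)
step 25: "101111101111101111111011111011111011"  (len 36)
step 26: "0111110111110111111101111101111101111"  (len 37)
step 27: "111110111110111111101111101111101111"  (len 36)
step 28: "1111011111011111110111110111110111111"  (len 37)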